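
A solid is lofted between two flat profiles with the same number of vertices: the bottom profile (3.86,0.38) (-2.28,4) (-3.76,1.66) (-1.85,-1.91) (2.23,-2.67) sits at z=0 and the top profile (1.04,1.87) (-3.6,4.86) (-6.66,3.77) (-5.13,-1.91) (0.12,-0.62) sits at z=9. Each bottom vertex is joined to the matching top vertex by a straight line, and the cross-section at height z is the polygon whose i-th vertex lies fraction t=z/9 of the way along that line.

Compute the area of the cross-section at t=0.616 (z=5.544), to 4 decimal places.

Cross-section at t=0.616: each vertex is (1-t)·p0[i] + t·p1[i].
  v1: (1-0.616)·(3.86,0.38) + 0.616·(1.04,1.87) = (2.1229,1.2978)
  v2: (1-0.616)·(-2.28,4) + 0.616·(-3.6,4.86) = (-3.0931,4.5298)
  v3: (1-0.616)·(-3.76,1.66) + 0.616·(-6.66,3.77) = (-5.5464,2.9598)
  v4: (1-0.616)·(-1.85,-1.91) + 0.616·(-5.13,-1.91) = (-3.8705,-1.9100)
  v5: (1-0.616)·(2.23,-2.67) + 0.616·(0.12,-0.62) = (0.9302,-1.4072)
Shoelace sum Σ(x_i·y_{i+1} − x_{i+1}·y_i):
  i=1: 2.1229·4.5298 − -3.0931·1.2978 = +13.6305 (running +13.6305)
  i=2: -3.0931·2.9598 − -5.5464·4.5298 = +15.9690 (running +29.5995)
  i=3: -5.5464·-1.9100 − -3.8705·2.9598 = +22.0493 (running +51.6488)
  i=4: -3.8705·-1.4072 − 0.9302·-1.9100 = +7.2233 (running +58.8721)
  i=5: 0.9302·1.2978 − 2.1229·-1.4072 = +4.1946 (running +63.0667)
Area = |Σ|/2 = |63.0667|/2 = 31.5334

Area at t=0.616: 31.5334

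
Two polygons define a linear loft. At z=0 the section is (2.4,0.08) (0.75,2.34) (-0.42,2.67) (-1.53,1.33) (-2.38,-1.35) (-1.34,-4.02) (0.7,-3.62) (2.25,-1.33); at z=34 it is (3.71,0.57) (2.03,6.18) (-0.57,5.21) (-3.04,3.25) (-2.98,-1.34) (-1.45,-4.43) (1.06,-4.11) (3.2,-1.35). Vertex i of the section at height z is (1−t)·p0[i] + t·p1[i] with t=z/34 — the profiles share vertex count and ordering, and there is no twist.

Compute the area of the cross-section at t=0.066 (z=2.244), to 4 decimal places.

Cross-section at t=0.066: each vertex is (1-t)·p0[i] + t·p1[i].
  v1: (1-0.066)·(2.4,0.08) + 0.066·(3.71,0.57) = (2.4865,0.1123)
  v2: (1-0.066)·(0.75,2.34) + 0.066·(2.03,6.18) = (0.8345,2.5934)
  v3: (1-0.066)·(-0.42,2.67) + 0.066·(-0.57,5.21) = (-0.4299,2.8376)
  v4: (1-0.066)·(-1.53,1.33) + 0.066·(-3.04,3.25) = (-1.6297,1.4567)
  v5: (1-0.066)·(-2.38,-1.35) + 0.066·(-2.98,-1.34) = (-2.4196,-1.3493)
  v6: (1-0.066)·(-1.34,-4.02) + 0.066·(-1.45,-4.43) = (-1.3473,-4.0471)
  v7: (1-0.066)·(0.7,-3.62) + 0.066·(1.06,-4.11) = (0.7238,-3.6523)
  v8: (1-0.066)·(2.25,-1.33) + 0.066·(3.2,-1.35) = (2.3127,-1.3313)
Shoelace sum Σ(x_i·y_{i+1} − x_{i+1}·y_i):
  i=1: 2.4865·2.5934 − 0.8345·0.1123 = +6.3547 (running +6.3547)
  i=2: 0.8345·2.8376 − -0.4299·2.5934 = +3.4829 (running +9.8376)
  i=3: -0.4299·1.4567 − -1.6297·2.8376 = +3.9981 (running +13.8358)
  i=4: -1.6297·-1.3493 − -2.4196·1.4567 = +5.7236 (running +19.5594)
  i=5: -2.4196·-4.0471 − -1.3473·-1.3493 = +7.9744 (running +27.5338)
  i=6: -1.3473·-3.6523 − 0.7238·-4.0471 = +7.8498 (running +35.3835)
  i=7: 0.7238·-1.3313 − 2.3127·-3.6523 = +7.4832 (running +42.8667)
  i=8: 2.3127·0.1123 − 2.4865·-1.3313 = +3.5701 (running +46.4368)
Area = |Σ|/2 = |46.4368|/2 = 23.2184

Area at t=0.066: 23.2184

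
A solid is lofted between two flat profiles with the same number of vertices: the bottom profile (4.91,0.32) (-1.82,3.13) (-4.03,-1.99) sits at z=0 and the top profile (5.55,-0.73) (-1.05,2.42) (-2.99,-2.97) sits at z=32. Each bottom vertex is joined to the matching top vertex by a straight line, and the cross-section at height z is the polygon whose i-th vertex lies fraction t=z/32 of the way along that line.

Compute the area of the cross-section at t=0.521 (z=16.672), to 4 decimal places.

Area at t=0.521: 20.6147

Cross-section at t=0.521: each vertex is (1-t)·p0[i] + t·p1[i].
  v1: (1-0.521)·(4.91,0.32) + 0.521·(5.55,-0.73) = (5.2434,-0.2271)
  v2: (1-0.521)·(-1.82,3.13) + 0.521·(-1.05,2.42) = (-1.4188,2.7601)
  v3: (1-0.521)·(-4.03,-1.99) + 0.521·(-2.99,-2.97) = (-3.4882,-2.5006)
Shoelace sum Σ(x_i·y_{i+1} − x_{i+1}·y_i):
  i=1: 5.2434·2.7601 − -1.4188·-0.2271 = +14.1502 (running +14.1502)
  i=2: -1.4188·-2.5006 − -3.4882·2.7601 = +13.1755 (running +27.3258)
  i=3: -3.4882·-0.2271 − 5.2434·-2.5006 = +13.9036 (running +41.2294)
Area = |Σ|/2 = |41.2294|/2 = 20.6147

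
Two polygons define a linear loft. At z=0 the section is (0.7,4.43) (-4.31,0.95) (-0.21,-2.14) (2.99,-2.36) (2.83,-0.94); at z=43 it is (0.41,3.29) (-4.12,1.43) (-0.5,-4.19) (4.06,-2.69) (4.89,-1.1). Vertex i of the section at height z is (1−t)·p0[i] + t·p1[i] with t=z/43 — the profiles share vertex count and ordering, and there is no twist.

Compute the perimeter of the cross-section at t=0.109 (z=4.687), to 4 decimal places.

Cross-section at t=0.109: each vertex is (1-t)·p0[i] + t·p1[i].
  v1: (1-0.109)·(0.7,4.43) + 0.109·(0.41,3.29) = (0.6684,4.3057)
  v2: (1-0.109)·(-4.31,0.95) + 0.109·(-4.12,1.43) = (-4.2893,1.0023)
  v3: (1-0.109)·(-0.21,-2.14) + 0.109·(-0.5,-4.19) = (-0.2416,-2.3635)
  v4: (1-0.109)·(2.99,-2.36) + 0.109·(4.06,-2.69) = (3.1066,-2.3960)
  v5: (1-0.109)·(2.83,-0.94) + 0.109·(4.89,-1.1) = (3.0545,-0.9574)
Perimeter = Σ |v_{i+1} − v_i|:
  edge 1→2: √(-4.9577² + -3.3034²) = 5.9574 (running 5.9574)
  edge 2→3: √(4.0477² + -3.3658²) = 5.2642 (running 11.2217)
  edge 3→4: √(3.3482² + -0.0325²) = 3.3484 (running 14.5701)
  edge 4→5: √(-0.0521² + 1.4385²) = 1.4395 (running 16.0095)
  edge 5→1: √(-2.3862² + 5.2632²) = 5.7788 (running 21.7884)
Perimeter = 21.7884

Perimeter at t=0.109: 21.7884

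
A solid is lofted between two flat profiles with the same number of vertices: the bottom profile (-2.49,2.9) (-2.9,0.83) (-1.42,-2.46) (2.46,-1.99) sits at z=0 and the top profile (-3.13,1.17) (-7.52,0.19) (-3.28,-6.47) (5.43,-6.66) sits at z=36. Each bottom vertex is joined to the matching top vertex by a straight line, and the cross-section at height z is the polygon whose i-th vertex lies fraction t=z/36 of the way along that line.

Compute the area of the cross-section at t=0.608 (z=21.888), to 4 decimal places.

Cross-section at t=0.608: each vertex is (1-t)·p0[i] + t·p1[i].
  v1: (1-0.608)·(-2.49,2.9) + 0.608·(-3.13,1.17) = (-2.8791,1.8482)
  v2: (1-0.608)·(-2.9,0.83) + 0.608·(-7.52,0.19) = (-5.7090,0.4409)
  v3: (1-0.608)·(-1.42,-2.46) + 0.608·(-3.28,-6.47) = (-2.5509,-4.8981)
  v4: (1-0.608)·(2.46,-1.99) + 0.608·(5.43,-6.66) = (4.2658,-4.8294)
Shoelace sum Σ(x_i·y_{i+1} − x_{i+1}·y_i):
  i=1: -2.8791·0.4409 − -5.7090·1.8482 = +9.2817 (running +9.2817)
  i=2: -5.7090·-4.8981 − -2.5509·0.4409 = +29.0876 (running +38.3693)
  i=3: -2.5509·-4.8294 − 4.2658·-4.8981 = +33.2132 (running +71.5825)
  i=4: 4.2658·1.8482 − -2.8791·-4.8294 = -6.0205 (running +65.5620)
Area = |Σ|/2 = |65.5620|/2 = 32.7810

Area at t=0.608: 32.7810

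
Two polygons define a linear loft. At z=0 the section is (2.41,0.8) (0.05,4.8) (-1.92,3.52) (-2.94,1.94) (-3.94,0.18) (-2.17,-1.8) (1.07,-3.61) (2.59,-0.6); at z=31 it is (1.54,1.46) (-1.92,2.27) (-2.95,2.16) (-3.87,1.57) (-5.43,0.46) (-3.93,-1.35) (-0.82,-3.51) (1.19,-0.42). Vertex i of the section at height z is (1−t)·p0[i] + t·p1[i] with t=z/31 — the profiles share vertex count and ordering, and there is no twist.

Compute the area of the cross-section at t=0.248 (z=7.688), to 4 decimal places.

Cross-section at t=0.248: each vertex is (1-t)·p0[i] + t·p1[i].
  v1: (1-0.248)·(2.41,0.8) + 0.248·(1.54,1.46) = (2.1942,0.9637)
  v2: (1-0.248)·(0.05,4.8) + 0.248·(-1.92,2.27) = (-0.4386,4.1726)
  v3: (1-0.248)·(-1.92,3.52) + 0.248·(-2.95,2.16) = (-2.1754,3.1827)
  v4: (1-0.248)·(-2.94,1.94) + 0.248·(-3.87,1.57) = (-3.1706,1.8482)
  v5: (1-0.248)·(-3.94,0.18) + 0.248·(-5.43,0.46) = (-4.3095,0.2494)
  v6: (1-0.248)·(-2.17,-1.8) + 0.248·(-3.93,-1.35) = (-2.6065,-1.6884)
  v7: (1-0.248)·(1.07,-3.61) + 0.248·(-0.82,-3.51) = (0.6013,-3.5852)
  v8: (1-0.248)·(2.59,-0.6) + 0.248·(1.19,-0.42) = (2.2428,-0.5554)
Shoelace sum Σ(x_i·y_{i+1} − x_{i+1}·y_i):
  i=1: 2.1942·4.1726 − -0.4386·0.9637 = +9.5782 (running +9.5782)
  i=2: -0.4386·3.1827 − -2.1754·4.1726 = +7.6813 (running +17.2596)
  i=3: -2.1754·1.8482 − -3.1706·3.1827 = +6.0705 (running +23.3301)
  i=4: -3.1706·0.2494 − -4.3095·1.8482 = +7.1741 (running +30.5042)
  i=5: -4.3095·-1.6884 − -2.6065·0.2494 = +7.9264 (running +38.4306)
  i=6: -2.6065·-3.5852 − 0.6013·-1.6884 = +10.3600 (running +48.7905)
  i=7: 0.6013·-0.5554 − 2.2428·-3.5852 = +7.7070 (running +56.4975)
  i=8: 2.2428·0.9637 − 2.1942·-0.5554 = +3.3799 (running +59.8774)
Area = |Σ|/2 = |59.8774|/2 = 29.9387

Area at t=0.248: 29.9387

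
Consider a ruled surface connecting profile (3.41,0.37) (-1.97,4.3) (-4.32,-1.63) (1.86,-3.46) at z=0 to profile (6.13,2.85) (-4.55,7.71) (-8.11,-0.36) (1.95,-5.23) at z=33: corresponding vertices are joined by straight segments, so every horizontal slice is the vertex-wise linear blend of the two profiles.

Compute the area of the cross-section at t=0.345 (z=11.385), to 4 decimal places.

Cross-section at t=0.345: each vertex is (1-t)·p0[i] + t·p1[i].
  v1: (1-0.345)·(3.41,0.37) + 0.345·(6.13,2.85) = (4.3484,1.2256)
  v2: (1-0.345)·(-1.97,4.3) + 0.345·(-4.55,7.71) = (-2.8601,5.4764)
  v3: (1-0.345)·(-4.32,-1.63) + 0.345·(-8.11,-0.36) = (-5.6275,-1.1919)
  v4: (1-0.345)·(1.86,-3.46) + 0.345·(1.95,-5.23) = (1.8911,-4.0707)
Shoelace sum Σ(x_i·y_{i+1} − x_{i+1}·y_i):
  i=1: 4.3484·5.4764 − -2.8601·1.2256 = +27.3191 (running +27.3191)
  i=2: -2.8601·-1.1919 − -5.6275·5.4764 = +34.2278 (running +61.5469)
  i=3: -5.6275·-4.0707 − 1.8911·-1.1919 = +25.1616 (running +86.7086)
  i=4: 1.8911·1.2256 − 4.3484·-4.0707 = +20.0185 (running +106.7271)
Area = |Σ|/2 = |106.7271|/2 = 53.3635

Area at t=0.345: 53.3635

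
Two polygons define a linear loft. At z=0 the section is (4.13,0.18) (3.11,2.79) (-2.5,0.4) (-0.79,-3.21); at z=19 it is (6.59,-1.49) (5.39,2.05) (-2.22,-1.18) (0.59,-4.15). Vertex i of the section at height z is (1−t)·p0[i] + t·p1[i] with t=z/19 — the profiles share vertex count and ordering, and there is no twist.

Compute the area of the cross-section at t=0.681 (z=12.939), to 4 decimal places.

Cross-section at t=0.681: each vertex is (1-t)·p0[i] + t·p1[i].
  v1: (1-0.681)·(4.13,0.18) + 0.681·(6.59,-1.49) = (5.8053,-0.9573)
  v2: (1-0.681)·(3.11,2.79) + 0.681·(5.39,2.05) = (4.6627,2.2861)
  v3: (1-0.681)·(-2.5,0.4) + 0.681·(-2.22,-1.18) = (-2.3093,-0.6760)
  v4: (1-0.681)·(-0.79,-3.21) + 0.681·(0.59,-4.15) = (0.1498,-3.8501)
Shoelace sum Σ(x_i·y_{i+1} − x_{i+1}·y_i):
  i=1: 5.8053·2.2861 − 4.6627·-0.9573 = +17.7346 (running +17.7346)
  i=2: 4.6627·-0.6760 − -2.3093·2.2861 = +2.1274 (running +19.8620)
  i=3: -2.3093·-3.8501 − 0.1498·-0.6760 = +8.9925 (running +28.8544)
  i=4: 0.1498·-0.9573 − 5.8053·-3.8501 = +22.2077 (running +51.0621)
Area = |Σ|/2 = |51.0621|/2 = 25.5311

Area at t=0.681: 25.5311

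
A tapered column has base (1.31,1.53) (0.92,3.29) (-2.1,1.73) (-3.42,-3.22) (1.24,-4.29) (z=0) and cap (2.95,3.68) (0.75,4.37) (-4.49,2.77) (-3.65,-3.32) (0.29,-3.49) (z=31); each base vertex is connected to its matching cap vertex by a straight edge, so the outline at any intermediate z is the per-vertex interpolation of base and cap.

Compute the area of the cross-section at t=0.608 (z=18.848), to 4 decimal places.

Cross-section at t=0.608: each vertex is (1-t)·p0[i] + t·p1[i].
  v1: (1-0.608)·(1.31,1.53) + 0.608·(2.95,3.68) = (2.3071,2.8372)
  v2: (1-0.608)·(0.92,3.29) + 0.608·(0.75,4.37) = (0.8166,3.9466)
  v3: (1-0.608)·(-2.1,1.73) + 0.608·(-4.49,2.77) = (-3.5531,2.3623)
  v4: (1-0.608)·(-3.42,-3.22) + 0.608·(-3.65,-3.32) = (-3.5598,-3.2808)
  v5: (1-0.608)·(1.24,-4.29) + 0.608·(0.29,-3.49) = (0.6624,-3.8036)
Shoelace sum Σ(x_i·y_{i+1} − x_{i+1}·y_i):
  i=1: 2.3071·3.9466 − 0.8166·2.8372 = +6.7884 (running +6.7884)
  i=2: 0.8166·2.3623 − -3.5531·3.9466 = +15.9521 (running +22.7405)
  i=3: -3.5531·-3.2808 − -3.5598·2.3623 = +20.0666 (running +42.8070)
  i=4: -3.5598·-3.8036 − 0.6624·-3.2808 = +15.7134 (running +58.5204)
  i=5: 0.6624·2.8372 − 2.3071·-3.8036 = +10.6547 (running +69.1751)
Area = |Σ|/2 = |69.1751|/2 = 34.5876

Area at t=0.608: 34.5876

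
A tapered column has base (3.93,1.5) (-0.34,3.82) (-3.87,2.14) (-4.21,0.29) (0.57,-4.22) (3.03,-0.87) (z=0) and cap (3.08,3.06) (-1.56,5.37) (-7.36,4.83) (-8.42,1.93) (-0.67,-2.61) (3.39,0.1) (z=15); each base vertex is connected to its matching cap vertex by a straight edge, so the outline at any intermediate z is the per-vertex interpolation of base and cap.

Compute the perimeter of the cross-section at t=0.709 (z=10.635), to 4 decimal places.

Cross-section at t=0.709: each vertex is (1-t)·p0[i] + t·p1[i].
  v1: (1-0.709)·(3.93,1.5) + 0.709·(3.08,3.06) = (3.3274,2.6060)
  v2: (1-0.709)·(-0.34,3.82) + 0.709·(-1.56,5.37) = (-1.2050,4.9189)
  v3: (1-0.709)·(-3.87,2.14) + 0.709·(-7.36,4.83) = (-6.3444,4.0472)
  v4: (1-0.709)·(-4.21,0.29) + 0.709·(-8.42,1.93) = (-7.1949,1.4528)
  v5: (1-0.709)·(0.57,-4.22) + 0.709·(-0.67,-2.61) = (-0.3092,-3.0785)
  v6: (1-0.709)·(3.03,-0.87) + 0.709·(3.39,0.1) = (3.2852,-0.1823)
Perimeter = Σ |v_{i+1} − v_i|:
  edge 1→2: √(-4.5323² + 2.3129²) = 5.0884 (running 5.0884)
  edge 2→3: √(-5.1394² + -0.8717²) = 5.2128 (running 10.3012)
  edge 3→4: √(-0.8505² + -2.5945²) = 2.7303 (running 13.0315)
  edge 4→5: √(6.8857² + -4.5313²) = 8.2429 (running 21.2744)
  edge 5→6: √(3.5944² + 2.8962²) = 4.6160 (running 25.8905)
  edge 6→1: √(0.0421² + 2.7883²) = 2.7886 (running 28.6791)
Perimeter = 28.6791

Perimeter at t=0.709: 28.6791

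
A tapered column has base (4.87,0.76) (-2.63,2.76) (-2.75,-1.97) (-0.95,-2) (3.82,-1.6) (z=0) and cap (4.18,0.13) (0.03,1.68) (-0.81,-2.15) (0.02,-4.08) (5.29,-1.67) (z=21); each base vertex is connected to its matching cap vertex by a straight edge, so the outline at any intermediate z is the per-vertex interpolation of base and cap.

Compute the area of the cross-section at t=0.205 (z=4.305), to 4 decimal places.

Area at t=0.205: 24.5603

Cross-section at t=0.205: each vertex is (1-t)·p0[i] + t·p1[i].
  v1: (1-0.205)·(4.87,0.76) + 0.205·(4.18,0.13) = (4.7286,0.6309)
  v2: (1-0.205)·(-2.63,2.76) + 0.205·(0.03,1.68) = (-2.0847,2.5386)
  v3: (1-0.205)·(-2.75,-1.97) + 0.205·(-0.81,-2.15) = (-2.3523,-2.0069)
  v4: (1-0.205)·(-0.95,-2) + 0.205·(0.02,-4.08) = (-0.7511,-2.4264)
  v5: (1-0.205)·(3.82,-1.6) + 0.205·(5.29,-1.67) = (4.1213,-1.6144)
Shoelace sum Σ(x_i·y_{i+1} − x_{i+1}·y_i):
  i=1: 4.7286·2.5386 − -2.0847·0.6309 = +13.3190 (running +13.3190)
  i=2: -2.0847·-2.0069 − -2.3523·2.5386 = +10.1553 (running +23.4744)
  i=3: -2.3523·-2.4264 − -0.7511·-2.0069 = +4.2001 (running +27.6745)
  i=4: -0.7511·-1.6144 − 4.1213·-2.4264 = +11.2127 (running +38.8872)
  i=5: 4.1213·0.6309 − 4.7286·-1.6144 = +10.2335 (running +49.1207)
Area = |Σ|/2 = |49.1207|/2 = 24.5603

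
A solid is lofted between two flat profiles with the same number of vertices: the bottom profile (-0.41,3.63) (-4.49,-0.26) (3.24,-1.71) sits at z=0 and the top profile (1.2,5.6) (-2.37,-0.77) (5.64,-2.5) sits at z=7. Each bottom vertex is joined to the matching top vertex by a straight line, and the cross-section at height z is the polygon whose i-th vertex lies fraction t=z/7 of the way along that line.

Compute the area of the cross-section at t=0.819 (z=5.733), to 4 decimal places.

Cross-section at t=0.819: each vertex is (1-t)·p0[i] + t·p1[i].
  v1: (1-0.819)·(-0.41,3.63) + 0.819·(1.2,5.6) = (0.9086,5.2434)
  v2: (1-0.819)·(-4.49,-0.26) + 0.819·(-2.37,-0.77) = (-2.7537,-0.6777)
  v3: (1-0.819)·(3.24,-1.71) + 0.819·(5.64,-2.5) = (5.2056,-2.3570)
Shoelace sum Σ(x_i·y_{i+1} − x_{i+1}·y_i):
  i=1: 0.9086·-0.6777 − -2.7537·5.2434 = +13.8232 (running +13.8232)
  i=2: -2.7537·-2.3570 − 5.2056·-0.6777 = +10.0183 (running +23.8415)
  i=3: 5.2056·5.2434 − 0.9086·-2.3570 = +29.4368 (running +53.2783)
Area = |Σ|/2 = |53.2783|/2 = 26.6391

Area at t=0.819: 26.6391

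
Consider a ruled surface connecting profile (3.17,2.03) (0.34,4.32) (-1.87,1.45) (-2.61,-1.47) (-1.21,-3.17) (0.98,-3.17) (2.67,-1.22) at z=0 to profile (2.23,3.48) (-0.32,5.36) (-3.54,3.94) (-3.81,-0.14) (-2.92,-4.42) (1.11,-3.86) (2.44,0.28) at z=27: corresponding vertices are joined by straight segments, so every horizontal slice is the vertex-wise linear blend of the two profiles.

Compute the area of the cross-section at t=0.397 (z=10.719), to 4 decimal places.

Area at t=0.397: 35.8253

Cross-section at t=0.397: each vertex is (1-t)·p0[i] + t·p1[i].
  v1: (1-0.397)·(3.17,2.03) + 0.397·(2.23,3.48) = (2.7968,2.6056)
  v2: (1-0.397)·(0.34,4.32) + 0.397·(-0.32,5.36) = (0.0780,4.7329)
  v3: (1-0.397)·(-1.87,1.45) + 0.397·(-3.54,3.94) = (-2.5330,2.4385)
  v4: (1-0.397)·(-2.61,-1.47) + 0.397·(-3.81,-0.14) = (-3.0864,-0.9420)
  v5: (1-0.397)·(-1.21,-3.17) + 0.397·(-2.92,-4.42) = (-1.8889,-3.6662)
  v6: (1-0.397)·(0.98,-3.17) + 0.397·(1.11,-3.86) = (1.0316,-3.4439)
  v7: (1-0.397)·(2.67,-1.22) + 0.397·(2.44,0.28) = (2.5787,-0.6245)
Shoelace sum Σ(x_i·y_{i+1} − x_{i+1}·y_i):
  i=1: 2.7968·4.7329 − 0.0780·2.6056 = +13.0338 (running +13.0338)
  i=2: 0.0780·2.4385 − -2.5330·4.7329 = +12.1785 (running +25.2123)
  i=3: -2.5330·-0.9420 − -3.0864·2.4385 = +9.9123 (running +35.1246)
  i=4: -3.0864·-3.6662 − -1.8889·-0.9420 = +9.5362 (running +44.6609)
  i=5: -1.8889·-3.4439 − 1.0316·-3.6662 = +10.2873 (running +54.9481)
  i=6: 1.0316·-0.6245 − 2.5787·-3.4439 = +8.2366 (running +63.1847)
  i=7: 2.5787·2.6056 − 2.7968·-0.6245 = +8.4658 (running +71.6505)
Area = |Σ|/2 = |71.6505|/2 = 35.8253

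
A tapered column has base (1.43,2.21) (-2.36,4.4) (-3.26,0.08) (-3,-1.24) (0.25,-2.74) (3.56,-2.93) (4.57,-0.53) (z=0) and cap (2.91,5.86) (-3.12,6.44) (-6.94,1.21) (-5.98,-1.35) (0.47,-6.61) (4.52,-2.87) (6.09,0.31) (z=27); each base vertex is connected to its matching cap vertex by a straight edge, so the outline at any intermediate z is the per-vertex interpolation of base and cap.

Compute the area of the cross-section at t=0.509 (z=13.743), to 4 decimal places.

Cross-section at t=0.509: each vertex is (1-t)·p0[i] + t·p1[i].
  v1: (1-0.509)·(1.43,2.21) + 0.509·(2.91,5.86) = (2.1833,4.0678)
  v2: (1-0.509)·(-2.36,4.4) + 0.509·(-3.12,6.44) = (-2.7468,5.4384)
  v3: (1-0.509)·(-3.26,0.08) + 0.509·(-6.94,1.21) = (-5.1331,0.6552)
  v4: (1-0.509)·(-3,-1.24) + 0.509·(-5.98,-1.35) = (-4.5168,-1.2960)
  v5: (1-0.509)·(0.25,-2.74) + 0.509·(0.47,-6.61) = (0.3620,-4.7098)
  v6: (1-0.509)·(3.56,-2.93) + 0.509·(4.52,-2.87) = (4.0486,-2.8995)
  v7: (1-0.509)·(4.57,-0.53) + 0.509·(6.09,0.31) = (5.3437,-0.1024)
Shoelace sum Σ(x_i·y_{i+1} − x_{i+1}·y_i):
  i=1: 2.1833·5.4384 − -2.7468·4.0678 = +23.0474 (running +23.0474)
  i=2: -2.7468·0.6552 − -5.1331·5.4384 = +26.1161 (running +49.1635)
  i=3: -5.1331·-1.2960 − -4.5168·0.6552 = +9.6118 (running +58.7753)
  i=4: -4.5168·-4.7098 − 0.3620·-1.2960 = +21.7426 (running +80.5179)
  i=5: 0.3620·-2.8995 − 4.0486·-4.7098 = +18.0189 (running +98.5367)
  i=6: 4.0486·-0.1024 − 5.3437·-2.8995 = +15.0790 (running +113.6158)
  i=7: 5.3437·4.0678 − 2.1833·-0.1024 = +21.9609 (running +135.5767)
Area = |Σ|/2 = |135.5767|/2 = 67.7884

Area at t=0.509: 67.7884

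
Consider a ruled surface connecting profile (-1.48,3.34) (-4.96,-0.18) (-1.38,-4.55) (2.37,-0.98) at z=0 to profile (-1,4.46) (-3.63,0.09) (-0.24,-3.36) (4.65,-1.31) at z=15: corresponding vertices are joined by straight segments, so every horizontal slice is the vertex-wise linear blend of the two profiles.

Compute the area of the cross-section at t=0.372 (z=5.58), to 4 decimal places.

Cross-section at t=0.372: each vertex is (1-t)·p0[i] + t·p1[i].
  v1: (1-0.372)·(-1.48,3.34) + 0.372·(-1,4.46) = (-1.3014,3.7566)
  v2: (1-0.372)·(-4.96,-0.18) + 0.372·(-3.63,0.09) = (-4.4652,-0.0796)
  v3: (1-0.372)·(-1.38,-4.55) + 0.372·(-0.24,-3.36) = (-0.9559,-4.1073)
  v4: (1-0.372)·(2.37,-0.98) + 0.372·(4.65,-1.31) = (3.2182,-1.1028)
Shoelace sum Σ(x_i·y_{i+1} − x_{i+1}·y_i):
  i=1: -1.3014·-0.0796 − -4.4652·3.7566 = +16.8778 (running +16.8778)
  i=2: -4.4652·-4.1073 − -0.9559·-0.0796 = +18.2641 (running +35.1420)
  i=3: -0.9559·-1.1028 − 3.2182·-4.1073 = +14.2722 (running +49.4141)
  i=4: 3.2182·3.7566 − -1.3014·-1.1028 = +10.6543 (running +60.0684)
Area = |Σ|/2 = |60.0684|/2 = 30.0342

Area at t=0.372: 30.0342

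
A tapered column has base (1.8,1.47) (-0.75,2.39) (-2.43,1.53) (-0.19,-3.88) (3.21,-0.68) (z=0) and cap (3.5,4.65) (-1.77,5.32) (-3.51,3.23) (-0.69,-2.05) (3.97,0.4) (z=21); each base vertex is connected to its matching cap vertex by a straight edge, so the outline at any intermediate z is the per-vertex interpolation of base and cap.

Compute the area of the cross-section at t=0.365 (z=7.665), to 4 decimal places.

Cross-section at t=0.365: each vertex is (1-t)·p0[i] + t·p1[i].
  v1: (1-0.365)·(1.8,1.47) + 0.365·(3.5,4.65) = (2.4205,2.6307)
  v2: (1-0.365)·(-0.75,2.39) + 0.365·(-1.77,5.32) = (-1.1223,3.4595)
  v3: (1-0.365)·(-2.43,1.53) + 0.365·(-3.51,3.23) = (-2.8242,2.1505)
  v4: (1-0.365)·(-0.19,-3.88) + 0.365·(-0.69,-2.05) = (-0.3725,-3.2121)
  v5: (1-0.365)·(3.21,-0.68) + 0.365·(3.97,0.4) = (3.4874,-0.2858)
Shoelace sum Σ(x_i·y_{i+1} − x_{i+1}·y_i):
  i=1: 2.4205·3.4595 − -1.1223·2.6307 = +11.3260 (running +11.3260)
  i=2: -1.1223·2.1505 − -2.8242·3.4595 = +7.3567 (running +18.6827)
  i=3: -2.8242·-3.2121 − -0.3725·2.1505 = +9.8725 (running +28.5552)
  i=4: -0.3725·-0.2858 − 3.4874·-3.2121 = +11.3082 (running +39.8634)
  i=5: 3.4874·2.6307 − 2.4205·-0.2858 = +9.8661 (running +49.7295)
Area = |Σ|/2 = |49.7295|/2 = 24.8647

Area at t=0.365: 24.8647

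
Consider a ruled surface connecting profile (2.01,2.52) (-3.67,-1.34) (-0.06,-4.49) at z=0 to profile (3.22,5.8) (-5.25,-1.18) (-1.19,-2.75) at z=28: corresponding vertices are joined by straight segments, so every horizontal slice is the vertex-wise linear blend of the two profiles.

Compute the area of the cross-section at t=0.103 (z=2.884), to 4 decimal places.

Cross-section at t=0.103: each vertex is (1-t)·p0[i] + t·p1[i].
  v1: (1-0.103)·(2.01,2.52) + 0.103·(3.22,5.8) = (2.1346,2.8578)
  v2: (1-0.103)·(-3.67,-1.34) + 0.103·(-5.25,-1.18) = (-3.8327,-1.3235)
  v3: (1-0.103)·(-0.06,-4.49) + 0.103·(-1.19,-2.75) = (-0.1764,-4.3108)
Shoelace sum Σ(x_i·y_{i+1} − x_{i+1}·y_i):
  i=1: 2.1346·-1.3235 − -3.8327·2.8578 = +8.1281 (running +8.1281)
  i=2: -3.8327·-4.3108 − -0.1764·-1.3235 = +16.2886 (running +24.4168)
  i=3: -0.1764·2.8578 − 2.1346·-4.3108 = +8.6978 (running +33.1146)
Area = |Σ|/2 = |33.1146|/2 = 16.5573

Area at t=0.103: 16.5573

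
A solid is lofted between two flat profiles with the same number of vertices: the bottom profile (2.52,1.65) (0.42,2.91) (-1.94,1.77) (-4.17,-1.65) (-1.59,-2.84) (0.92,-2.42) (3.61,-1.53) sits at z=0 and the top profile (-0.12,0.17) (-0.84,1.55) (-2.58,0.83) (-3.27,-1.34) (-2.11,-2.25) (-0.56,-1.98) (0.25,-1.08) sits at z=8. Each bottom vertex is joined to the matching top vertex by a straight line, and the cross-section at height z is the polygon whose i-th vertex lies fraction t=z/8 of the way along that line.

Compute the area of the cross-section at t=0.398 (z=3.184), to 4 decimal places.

Area at t=0.398: 19.2287

Cross-section at t=0.398: each vertex is (1-t)·p0[i] + t·p1[i].
  v1: (1-0.398)·(2.52,1.65) + 0.398·(-0.12,0.17) = (1.4693,1.0610)
  v2: (1-0.398)·(0.42,2.91) + 0.398·(-0.84,1.55) = (-0.0815,2.3687)
  v3: (1-0.398)·(-1.94,1.77) + 0.398·(-2.58,0.83) = (-2.1947,1.3959)
  v4: (1-0.398)·(-4.17,-1.65) + 0.398·(-3.27,-1.34) = (-3.8118,-1.5266)
  v5: (1-0.398)·(-1.59,-2.84) + 0.398·(-2.11,-2.25) = (-1.7970,-2.6052)
  v6: (1-0.398)·(0.92,-2.42) + 0.398·(-0.56,-1.98) = (0.3310,-2.2449)
  v7: (1-0.398)·(3.61,-1.53) + 0.398·(0.25,-1.08) = (2.2727,-1.3509)
Shoelace sum Σ(x_i·y_{i+1} − x_{i+1}·y_i):
  i=1: 1.4693·2.3687 − -0.0815·1.0610 = +3.5668 (running +3.5668)
  i=2: -0.0815·1.3959 − -2.1947·2.3687 = +5.0849 (running +8.6517)
  i=3: -2.1947·-1.5266 − -3.8118·1.3959 = +8.6713 (running +17.3230)
  i=4: -3.8118·-2.6052 − -1.7970·-1.5266 = +7.1872 (running +24.5102)
  i=5: -1.7970·-2.2449 − 0.3310·-2.6052 = +4.8962 (running +29.4063)
  i=6: 0.3310·-1.3509 − 2.2727·-2.2449 = +4.6549 (running +34.0612)
  i=7: 2.2727·1.0610 − 1.4693·-1.3509 = +4.3961 (running +38.4573)
Area = |Σ|/2 = |38.4573|/2 = 19.2287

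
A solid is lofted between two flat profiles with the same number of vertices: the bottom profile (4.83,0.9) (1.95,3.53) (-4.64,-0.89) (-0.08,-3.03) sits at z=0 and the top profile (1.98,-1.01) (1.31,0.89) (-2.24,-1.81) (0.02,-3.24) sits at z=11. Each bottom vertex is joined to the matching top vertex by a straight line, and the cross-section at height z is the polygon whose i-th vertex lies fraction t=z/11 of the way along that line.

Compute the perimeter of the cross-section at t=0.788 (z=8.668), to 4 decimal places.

Perimeter at t=0.788: 14.3735

Cross-section at t=0.788: each vertex is (1-t)·p0[i] + t·p1[i].
  v1: (1-0.788)·(4.83,0.9) + 0.788·(1.98,-1.01) = (2.5842,-0.6051)
  v2: (1-0.788)·(1.95,3.53) + 0.788·(1.31,0.89) = (1.4457,1.4497)
  v3: (1-0.788)·(-4.64,-0.89) + 0.788·(-2.24,-1.81) = (-2.7488,-1.6150)
  v4: (1-0.788)·(-0.08,-3.03) + 0.788·(0.02,-3.24) = (-0.0012,-3.1955)
Perimeter = Σ |v_{i+1} − v_i|:
  edge 1→2: √(-1.1385² + 2.0548²) = 2.3491 (running 2.3491)
  edge 2→3: √(-4.1945² + -3.0646²) = 5.1948 (running 7.5439)
  edge 3→4: √(2.7476² + -1.5805²) = 3.1698 (running 10.7136)
  edge 4→1: √(2.5854² + 2.5904²) = 3.6598 (running 14.3735)
Perimeter = 14.3735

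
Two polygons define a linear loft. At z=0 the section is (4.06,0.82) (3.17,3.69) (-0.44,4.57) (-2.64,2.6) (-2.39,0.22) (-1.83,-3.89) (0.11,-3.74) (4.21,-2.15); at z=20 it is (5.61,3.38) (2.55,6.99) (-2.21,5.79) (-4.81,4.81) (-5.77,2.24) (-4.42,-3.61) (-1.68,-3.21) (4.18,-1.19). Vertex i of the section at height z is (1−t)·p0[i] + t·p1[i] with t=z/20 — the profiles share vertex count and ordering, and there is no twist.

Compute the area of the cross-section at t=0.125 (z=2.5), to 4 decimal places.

Cross-section at t=0.125: each vertex is (1-t)·p0[i] + t·p1[i].
  v1: (1-0.125)·(4.06,0.82) + 0.125·(5.61,3.38) = (4.2538,1.1400)
  v2: (1-0.125)·(3.17,3.69) + 0.125·(2.55,6.99) = (3.0925,4.1025)
  v3: (1-0.125)·(-0.44,4.57) + 0.125·(-2.21,5.79) = (-0.6613,4.7225)
  v4: (1-0.125)·(-2.64,2.6) + 0.125·(-4.81,4.81) = (-2.9112,2.8762)
  v5: (1-0.125)·(-2.39,0.22) + 0.125·(-5.77,2.24) = (-2.8125,0.4725)
  v6: (1-0.125)·(-1.83,-3.89) + 0.125·(-4.42,-3.61) = (-2.1538,-3.8550)
  v7: (1-0.125)·(0.11,-3.74) + 0.125·(-1.68,-3.21) = (-0.1137,-3.6738)
  v8: (1-0.125)·(4.21,-2.15) + 0.125·(4.18,-1.19) = (4.2062,-2.0300)
Shoelace sum Σ(x_i·y_{i+1} − x_{i+1}·y_i):
  i=1: 4.2538·4.1025 − 3.0925·1.1400 = +13.9256 (running +13.9256)
  i=2: 3.0925·4.7225 − -0.6613·4.1025 = +17.3171 (running +31.2427)
  i=3: -0.6613·2.8762 − -2.9112·4.7225 = +11.8465 (running +43.0891)
  i=4: -2.9112·0.4725 − -2.8125·2.8762 = +6.7139 (running +49.8030)
  i=5: -2.8125·-3.8550 − -2.1538·0.4725 = +11.8598 (running +61.6628)
  i=6: -2.1538·-3.6738 − -0.1137·-3.8550 = +7.4738 (running +69.1367)
  i=7: -0.1137·-2.0300 − 4.2062·-3.6738 = +15.6836 (running +84.8203)
  i=8: 4.2062·1.1400 − 4.2538·-2.0300 = +13.4302 (running +98.2505)
Area = |Σ|/2 = |98.2505|/2 = 49.1253

Area at t=0.125: 49.1253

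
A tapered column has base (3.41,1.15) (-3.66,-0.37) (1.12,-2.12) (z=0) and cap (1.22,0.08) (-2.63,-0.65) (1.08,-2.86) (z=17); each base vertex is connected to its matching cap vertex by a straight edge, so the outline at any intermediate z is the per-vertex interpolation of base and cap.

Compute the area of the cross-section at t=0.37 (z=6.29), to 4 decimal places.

Area at t=0.37: 8.3352

Cross-section at t=0.37: each vertex is (1-t)·p0[i] + t·p1[i].
  v1: (1-0.37)·(3.41,1.15) + 0.37·(1.22,0.08) = (2.5997,0.7541)
  v2: (1-0.37)·(-3.66,-0.37) + 0.37·(-2.63,-0.65) = (-3.2789,-0.4736)
  v3: (1-0.37)·(1.12,-2.12) + 0.37·(1.08,-2.86) = (1.1052,-2.3938)
Shoelace sum Σ(x_i·y_{i+1} − x_{i+1}·y_i):
  i=1: 2.5997·-0.4736 − -3.2789·0.7541 = +1.2414 (running +1.2414)
  i=2: -3.2789·-2.3938 − 1.1052·-0.4736 = +8.3725 (running +9.6139)
  i=3: 1.1052·0.7541 − 2.5997·-2.3938 = +7.0566 (running +16.6704)
Area = |Σ|/2 = |16.6704|/2 = 8.3352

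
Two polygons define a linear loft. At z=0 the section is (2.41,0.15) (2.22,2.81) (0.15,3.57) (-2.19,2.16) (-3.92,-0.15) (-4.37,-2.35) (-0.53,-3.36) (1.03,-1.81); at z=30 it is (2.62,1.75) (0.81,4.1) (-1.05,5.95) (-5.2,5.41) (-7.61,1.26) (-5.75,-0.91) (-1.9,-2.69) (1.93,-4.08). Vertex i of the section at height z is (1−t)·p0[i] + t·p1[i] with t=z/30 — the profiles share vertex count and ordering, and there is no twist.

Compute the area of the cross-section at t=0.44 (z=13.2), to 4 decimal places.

Cross-section at t=0.44: each vertex is (1-t)·p0[i] + t·p1[i].
  v1: (1-0.44)·(2.41,0.15) + 0.44·(2.62,1.75) = (2.5024,0.8540)
  v2: (1-0.44)·(2.22,2.81) + 0.44·(0.81,4.1) = (1.5996,3.3776)
  v3: (1-0.44)·(0.15,3.57) + 0.44·(-1.05,5.95) = (-0.3780,4.6172)
  v4: (1-0.44)·(-2.19,2.16) + 0.44·(-5.2,5.41) = (-3.5144,3.5900)
  v5: (1-0.44)·(-3.92,-0.15) + 0.44·(-7.61,1.26) = (-5.5436,0.4704)
  v6: (1-0.44)·(-4.37,-2.35) + 0.44·(-5.75,-0.91) = (-4.9772,-1.7164)
  v7: (1-0.44)·(-0.53,-3.36) + 0.44·(-1.9,-2.69) = (-1.1328,-3.0652)
  v8: (1-0.44)·(1.03,-1.81) + 0.44·(1.93,-4.08) = (1.4260,-2.8088)
Shoelace sum Σ(x_i·y_{i+1} − x_{i+1}·y_i):
  i=1: 2.5024·3.3776 − 1.5996·0.8540 = +7.0860 (running +7.0860)
  i=2: 1.5996·4.6172 − -0.3780·3.3776 = +8.6624 (running +15.7485)
  i=3: -0.3780·3.5900 − -3.5144·4.6172 = +14.8697 (running +30.6181)
  i=4: -3.5144·0.4704 − -5.5436·3.5900 = +18.2484 (running +48.8665)
  i=5: -5.5436·-1.7164 − -4.9772·0.4704 = +11.8563 (running +60.7228)
  i=6: -4.9772·-3.0652 − -1.1328·-1.7164 = +13.3118 (running +74.0346)
  i=7: -1.1328·-2.8088 − 1.4260·-3.0652 = +7.5528 (running +81.5873)
  i=8: 1.4260·0.8540 − 2.5024·-2.8088 = +8.2465 (running +89.8339)
Area = |Σ|/2 = |89.8339|/2 = 44.9169

Area at t=0.44: 44.9169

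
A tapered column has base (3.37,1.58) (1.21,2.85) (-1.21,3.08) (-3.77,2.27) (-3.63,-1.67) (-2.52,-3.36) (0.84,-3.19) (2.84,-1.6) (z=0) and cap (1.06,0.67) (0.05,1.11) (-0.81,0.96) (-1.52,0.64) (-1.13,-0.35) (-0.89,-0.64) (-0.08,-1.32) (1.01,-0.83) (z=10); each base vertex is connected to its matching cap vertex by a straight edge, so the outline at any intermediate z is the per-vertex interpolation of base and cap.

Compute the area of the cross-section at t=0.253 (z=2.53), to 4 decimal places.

Area at t=0.253: 25.8371

Cross-section at t=0.253: each vertex is (1-t)·p0[i] + t·p1[i].
  v1: (1-0.253)·(3.37,1.58) + 0.253·(1.06,0.67) = (2.7856,1.3498)
  v2: (1-0.253)·(1.21,2.85) + 0.253·(0.05,1.11) = (0.9165,2.4098)
  v3: (1-0.253)·(-1.21,3.08) + 0.253·(-0.81,0.96) = (-1.1088,2.5436)
  v4: (1-0.253)·(-3.77,2.27) + 0.253·(-1.52,0.64) = (-3.2008,1.8576)
  v5: (1-0.253)·(-3.63,-1.67) + 0.253·(-1.13,-0.35) = (-2.9975,-1.3360)
  v6: (1-0.253)·(-2.52,-3.36) + 0.253·(-0.89,-0.64) = (-2.1076,-2.6718)
  v7: (1-0.253)·(0.84,-3.19) + 0.253·(-0.08,-1.32) = (0.6072,-2.7169)
  v8: (1-0.253)·(2.84,-1.6) + 0.253·(1.01,-0.83) = (2.3770,-1.4052)
Shoelace sum Σ(x_i·y_{i+1} − x_{i+1}·y_i):
  i=1: 2.7856·2.4098 − 0.9165·1.3498 = +5.4755 (running +5.4755)
  i=2: 0.9165·2.5436 − -1.1088·2.4098 = +5.0033 (running +10.4788)
  i=3: -1.1088·1.8576 − -3.2008·2.5436 = +6.0818 (running +16.5606)
  i=4: -3.2008·-1.3360 − -2.9975·1.8576 = +9.8445 (running +26.4051)
  i=5: -2.9975·-2.6718 − -2.1076·-1.3360 = +5.1930 (running +31.5981)
  i=6: -2.1076·-2.7169 − 0.6072·-2.6718 = +7.3486 (running +38.9467)
  i=7: 0.6072·-1.4052 − 2.3770·-2.7169 = +5.6048 (running +44.5515)
  i=8: 2.3770·1.3498 − 2.7856·-1.4052 = +7.1227 (running +51.6742)
Area = |Σ|/2 = |51.6742|/2 = 25.8371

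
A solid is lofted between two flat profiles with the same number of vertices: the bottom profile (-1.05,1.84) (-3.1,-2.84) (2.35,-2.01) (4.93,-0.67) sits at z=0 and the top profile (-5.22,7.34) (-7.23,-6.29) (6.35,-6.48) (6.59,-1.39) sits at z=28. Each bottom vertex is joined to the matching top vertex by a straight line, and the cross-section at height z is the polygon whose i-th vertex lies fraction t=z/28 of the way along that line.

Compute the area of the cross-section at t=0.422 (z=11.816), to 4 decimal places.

Cross-section at t=0.422: each vertex is (1-t)·p0[i] + t·p1[i].
  v1: (1-0.422)·(-1.05,1.84) + 0.422·(-5.22,7.34) = (-2.8097,4.1610)
  v2: (1-0.422)·(-3.1,-2.84) + 0.422·(-7.23,-6.29) = (-4.8429,-4.2959)
  v3: (1-0.422)·(2.35,-2.01) + 0.422·(6.35,-6.48) = (4.0380,-3.8963)
  v4: (1-0.422)·(4.93,-0.67) + 0.422·(6.59,-1.39) = (5.6305,-0.9738)
Shoelace sum Σ(x_i·y_{i+1} − x_{i+1}·y_i):
  i=1: -2.8097·-4.2959 − -4.8429·4.1610 = +32.2215 (running +32.2215)
  i=2: -4.8429·-3.8963 − 4.0380·-4.2959 = +36.2163 (running +68.4378)
  i=3: 4.0380·-0.9738 − 5.6305·-3.8963 = +18.0061 (running +86.4438)
  i=4: 5.6305·4.1610 − -2.8097·-0.9738 = +20.6924 (running +107.1362)
Area = |Σ|/2 = |107.1362|/2 = 53.5681

Area at t=0.422: 53.5681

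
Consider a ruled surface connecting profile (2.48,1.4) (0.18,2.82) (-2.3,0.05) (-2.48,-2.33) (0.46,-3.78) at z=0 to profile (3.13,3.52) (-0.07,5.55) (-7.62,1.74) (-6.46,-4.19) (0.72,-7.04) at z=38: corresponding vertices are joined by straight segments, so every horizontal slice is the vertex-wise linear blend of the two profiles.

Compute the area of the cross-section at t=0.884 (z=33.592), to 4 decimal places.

Cross-section at t=0.884: each vertex is (1-t)·p0[i] + t·p1[i].
  v1: (1-0.884)·(2.48,1.4) + 0.884·(3.13,3.52) = (3.0546,3.2741)
  v2: (1-0.884)·(0.18,2.82) + 0.884·(-0.07,5.55) = (-0.0410,5.2333)
  v3: (1-0.884)·(-2.3,0.05) + 0.884·(-7.62,1.74) = (-7.0029,1.5440)
  v4: (1-0.884)·(-2.48,-2.33) + 0.884·(-6.46,-4.19) = (-5.9983,-3.9742)
  v5: (1-0.884)·(0.46,-3.78) + 0.884·(0.72,-7.04) = (0.6898,-6.6618)
Shoelace sum Σ(x_i·y_{i+1} − x_{i+1}·y_i):
  i=1: 3.0546·5.2333 − -0.0410·3.2741 = +16.1199 (running +16.1199)
  i=2: -0.0410·1.5440 − -7.0029·5.2333 = +36.5850 (running +52.7049)
  i=3: -7.0029·-3.9742 − -5.9983·1.5440 = +37.0923 (running +89.7972)
  i=4: -5.9983·-6.6618 − 0.6898·-3.9742 = +42.7014 (running +132.4987)
  i=5: 0.6898·3.2741 − 3.0546·-6.6618 = +22.6078 (running +155.1065)
Area = |Σ|/2 = |155.1065|/2 = 77.5533

Area at t=0.884: 77.5533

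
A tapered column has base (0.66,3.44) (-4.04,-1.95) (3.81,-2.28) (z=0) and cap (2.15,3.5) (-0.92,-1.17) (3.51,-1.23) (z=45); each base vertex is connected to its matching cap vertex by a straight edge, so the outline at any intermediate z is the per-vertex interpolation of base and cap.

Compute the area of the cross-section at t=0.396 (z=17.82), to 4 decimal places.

Area at t=0.396: 17.0321

Cross-section at t=0.396: each vertex is (1-t)·p0[i] + t·p1[i].
  v1: (1-0.396)·(0.66,3.44) + 0.396·(2.15,3.5) = (1.2500,3.4638)
  v2: (1-0.396)·(-4.04,-1.95) + 0.396·(-0.92,-1.17) = (-2.8045,-1.6411)
  v3: (1-0.396)·(3.81,-2.28) + 0.396·(3.51,-1.23) = (3.6912,-1.8642)
Shoelace sum Σ(x_i·y_{i+1} − x_{i+1}·y_i):
  i=1: 1.2500·-1.6411 − -2.8045·3.4638 = +7.6626 (running +7.6626)
  i=2: -2.8045·-1.8642 − 3.6912·-1.6411 = +11.2858 (running +18.9484)
  i=3: 3.6912·3.4638 − 1.2500·-1.8642 = +15.1158 (running +34.0641)
Area = |Σ|/2 = |34.0641|/2 = 17.0321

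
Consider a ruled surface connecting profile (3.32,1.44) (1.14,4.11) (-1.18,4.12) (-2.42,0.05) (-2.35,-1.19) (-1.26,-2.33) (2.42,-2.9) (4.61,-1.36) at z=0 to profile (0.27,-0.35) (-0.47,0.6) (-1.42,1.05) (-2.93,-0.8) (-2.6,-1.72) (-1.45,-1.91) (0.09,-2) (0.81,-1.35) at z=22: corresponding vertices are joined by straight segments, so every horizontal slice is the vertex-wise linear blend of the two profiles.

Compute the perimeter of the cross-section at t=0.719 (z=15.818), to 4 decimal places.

Cross-section at t=0.719: each vertex is (1-t)·p0[i] + t·p1[i].
  v1: (1-0.719)·(3.32,1.44) + 0.719·(0.27,-0.35) = (1.1271,0.1530)
  v2: (1-0.719)·(1.14,4.11) + 0.719·(-0.47,0.6) = (-0.0176,1.5863)
  v3: (1-0.719)·(-1.18,4.12) + 0.719·(-1.42,1.05) = (-1.3526,1.9127)
  v4: (1-0.719)·(-2.42,0.05) + 0.719·(-2.93,-0.8) = (-2.7867,-0.5612)
  v5: (1-0.719)·(-2.35,-1.19) + 0.719·(-2.6,-1.72) = (-2.5297,-1.5711)
  v6: (1-0.719)·(-1.26,-2.33) + 0.719·(-1.45,-1.91) = (-1.3966,-2.0280)
  v7: (1-0.719)·(2.42,-2.9) + 0.719·(0.09,-2) = (0.7447,-2.2529)
  v8: (1-0.719)·(4.61,-1.36) + 0.719·(0.81,-1.35) = (1.8778,-1.3528)
Perimeter = Σ |v_{i+1} − v_i|:
  edge 1→2: √(-1.1446² + 1.4333²) = 1.8343 (running 1.8343)
  edge 2→3: √(-1.3350² + 0.3264²) = 1.3743 (running 3.2086)
  edge 3→4: √(-1.4341² + -2.4738²) = 2.8595 (running 6.0680)
  edge 4→5: √(0.2569² + -1.0099²) = 1.0421 (running 7.1101)
  edge 5→6: √(1.1331² + -0.4569²) = 1.2218 (running 8.3319)
  edge 6→7: √(2.1413² + -0.2249²) = 2.1531 (running 10.4850)
  edge 7→8: √(1.1331² + 0.9001²) = 1.4471 (running 11.9321)
  edge 8→1: √(-0.7508² + 1.5058²) = 1.6826 (running 13.6147)
Perimeter = 13.6147

Perimeter at t=0.719: 13.6147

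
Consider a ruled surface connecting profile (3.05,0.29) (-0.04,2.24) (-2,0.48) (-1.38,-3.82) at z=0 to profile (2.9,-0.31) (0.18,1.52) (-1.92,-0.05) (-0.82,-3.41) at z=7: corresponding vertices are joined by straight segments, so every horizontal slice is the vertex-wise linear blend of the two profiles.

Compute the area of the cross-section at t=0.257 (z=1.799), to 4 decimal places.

Cross-section at t=0.257: each vertex is (1-t)·p0[i] + t·p1[i].
  v1: (1-0.257)·(3.05,0.29) + 0.257·(2.9,-0.31) = (3.0114,0.1358)
  v2: (1-0.257)·(-0.04,2.24) + 0.257·(0.18,1.52) = (0.0165,2.0550)
  v3: (1-0.257)·(-2,0.48) + 0.257·(-1.92,-0.05) = (-1.9794,0.3438)
  v4: (1-0.257)·(-1.38,-3.82) + 0.257·(-0.82,-3.41) = (-1.2361,-3.7146)
Shoelace sum Σ(x_i·y_{i+1} − x_{i+1}·y_i):
  i=1: 3.0114·2.0550 − 0.0165·0.1358 = +6.1862 (running +6.1862)
  i=2: 0.0165·0.3438 − -1.9794·2.0550 = +4.0734 (running +10.2595)
  i=3: -1.9794·-3.7146 − -1.2361·0.3438 = +7.7778 (running +18.0374)
  i=4: -1.2361·0.1358 − 3.0114·-3.7146 = +11.0186 (running +29.0559)
Area = |Σ|/2 = |29.0559|/2 = 14.5280

Area at t=0.257: 14.5280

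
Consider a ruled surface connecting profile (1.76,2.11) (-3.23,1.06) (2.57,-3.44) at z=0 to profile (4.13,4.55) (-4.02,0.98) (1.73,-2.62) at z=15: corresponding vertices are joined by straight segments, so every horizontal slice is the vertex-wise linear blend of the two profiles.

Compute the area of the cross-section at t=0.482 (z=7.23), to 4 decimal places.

Area at t=0.482: 19.7820

Cross-section at t=0.482: each vertex is (1-t)·p0[i] + t·p1[i].
  v1: (1-0.482)·(1.76,2.11) + 0.482·(4.13,4.55) = (2.9023,3.2861)
  v2: (1-0.482)·(-3.23,1.06) + 0.482·(-4.02,0.98) = (-3.6108,1.0214)
  v3: (1-0.482)·(2.57,-3.44) + 0.482·(1.73,-2.62) = (2.1651,-3.0448)
Shoelace sum Σ(x_i·y_{i+1} − x_{i+1}·y_i):
  i=1: 2.9023·1.0214 − -3.6108·3.2861 = +14.8299 (running +14.8299)
  i=2: -3.6108·-3.0448 − 2.1651·1.0214 = +8.7824 (running +23.6123)
  i=3: 2.1651·3.2861 − 2.9023·-3.0448 = +15.9517 (running +39.5640)
Area = |Σ|/2 = |39.5640|/2 = 19.7820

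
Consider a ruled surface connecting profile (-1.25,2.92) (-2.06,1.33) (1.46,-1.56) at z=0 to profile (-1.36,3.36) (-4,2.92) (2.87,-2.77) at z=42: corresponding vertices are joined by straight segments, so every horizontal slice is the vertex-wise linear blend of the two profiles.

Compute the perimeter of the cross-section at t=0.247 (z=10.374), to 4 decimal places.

Cross-section at t=0.247: each vertex is (1-t)·p0[i] + t·p1[i].
  v1: (1-0.247)·(-1.25,2.92) + 0.247·(-1.36,3.36) = (-1.2772,3.0287)
  v2: (1-0.247)·(-2.06,1.33) + 0.247·(-4,2.92) = (-2.5392,1.7227)
  v3: (1-0.247)·(1.46,-1.56) + 0.247·(2.87,-2.77) = (1.8083,-1.8589)
Perimeter = Σ |v_{i+1} − v_i|:
  edge 1→2: √(-1.2620² + -1.3060²) = 1.8161 (running 1.8161)
  edge 2→3: √(4.3475² + -3.5816²) = 5.6328 (running 7.4489)
  edge 3→1: √(-3.0854² + 4.8876²) = 5.7800 (running 13.2288)
Perimeter = 13.2288

Perimeter at t=0.247: 13.2288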